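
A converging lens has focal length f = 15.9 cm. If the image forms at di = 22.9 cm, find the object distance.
1/do = 1/f − 1/di → do = 52.02 cm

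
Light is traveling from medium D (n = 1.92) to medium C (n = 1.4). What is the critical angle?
θc = arcsin(n₂/n₁) = 46.82°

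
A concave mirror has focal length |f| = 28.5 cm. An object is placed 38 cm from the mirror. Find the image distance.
f = +28.5 cm (concave); 1/di = 1/f − 1/do → di = 114 cm (real image, in front of mirror)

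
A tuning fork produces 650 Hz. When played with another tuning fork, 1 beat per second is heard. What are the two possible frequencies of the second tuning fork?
f₂ = 650 ± 1 Hz → 651 Hz or 649 Hz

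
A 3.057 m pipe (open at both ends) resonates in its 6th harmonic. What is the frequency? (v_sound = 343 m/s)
fₙ = nv/(2L) = 336.6 Hz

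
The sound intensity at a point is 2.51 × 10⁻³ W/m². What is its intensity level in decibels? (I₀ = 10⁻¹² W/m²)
β = 10·log₁₀(I/I₀) = 94 dB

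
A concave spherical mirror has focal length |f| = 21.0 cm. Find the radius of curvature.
R = 2|f| = 42 cm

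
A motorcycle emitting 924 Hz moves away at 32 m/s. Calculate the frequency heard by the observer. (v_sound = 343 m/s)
f_obs = f·v/(v + v_s) = 845.2 Hz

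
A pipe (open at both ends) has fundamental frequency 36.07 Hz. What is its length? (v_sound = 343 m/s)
L = v/(2f₁) = 4.755 m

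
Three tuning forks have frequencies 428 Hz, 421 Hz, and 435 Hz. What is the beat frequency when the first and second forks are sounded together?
7 Hz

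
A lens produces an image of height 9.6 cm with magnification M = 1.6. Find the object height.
ho = |hi|/|M| = 6 cm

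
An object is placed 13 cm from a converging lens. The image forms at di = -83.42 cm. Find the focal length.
1/f = 1/do + 1/di → f = 15.4 cm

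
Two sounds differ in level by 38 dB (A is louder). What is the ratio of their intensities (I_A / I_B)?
I_A/I_B = 10^(Δβ/10) = 6310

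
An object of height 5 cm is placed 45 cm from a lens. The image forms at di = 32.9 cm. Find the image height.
hi = (-di/do) × ho = -3.656 cm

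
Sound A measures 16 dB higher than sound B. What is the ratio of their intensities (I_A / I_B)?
I_A/I_B = 10^(Δβ/10) = 39.81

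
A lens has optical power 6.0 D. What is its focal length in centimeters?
f = 1/P = 16.67 cm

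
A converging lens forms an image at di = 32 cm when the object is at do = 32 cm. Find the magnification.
M = −di/do = -1 (inverted image)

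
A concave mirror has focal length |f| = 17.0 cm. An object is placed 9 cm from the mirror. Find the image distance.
f = +17.0 cm (concave); 1/di = 1/f − 1/do → di = -19.13 cm (virtual image, behind mirror)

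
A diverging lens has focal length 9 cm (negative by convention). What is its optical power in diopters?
P = 1/f = -11.11 D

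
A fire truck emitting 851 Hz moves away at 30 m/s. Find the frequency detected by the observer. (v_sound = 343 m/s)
f_obs = f·v/(v + v_s) = 782.6 Hz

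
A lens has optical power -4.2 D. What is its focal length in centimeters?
f = 1/P = -23.81 cm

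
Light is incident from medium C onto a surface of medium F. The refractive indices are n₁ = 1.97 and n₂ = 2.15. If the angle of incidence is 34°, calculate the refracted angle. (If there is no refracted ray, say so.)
sin θ₂ = (n₁/n₂)·sin θ₁ = 0.5124 → θ₂ = 30.82°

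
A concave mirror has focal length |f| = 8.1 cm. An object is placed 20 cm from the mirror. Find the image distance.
f = +8.1 cm (concave); 1/di = 1/f − 1/do → di = 13.61 cm (real image, in front of mirror)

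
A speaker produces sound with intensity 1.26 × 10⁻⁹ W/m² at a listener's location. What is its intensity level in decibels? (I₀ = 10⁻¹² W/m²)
β = 10·log₁₀(I/I₀) = 31 dB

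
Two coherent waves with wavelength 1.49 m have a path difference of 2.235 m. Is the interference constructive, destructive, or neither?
destructive — path difference = 1.5λ, an odd multiple of λ/2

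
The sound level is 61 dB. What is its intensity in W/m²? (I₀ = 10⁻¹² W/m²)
I = I₀·10^(β/10) = 1.26 × 10⁻⁶ W/m²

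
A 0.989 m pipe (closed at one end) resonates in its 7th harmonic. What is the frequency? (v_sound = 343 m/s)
fₙ = nv/(4L) = 606.9 Hz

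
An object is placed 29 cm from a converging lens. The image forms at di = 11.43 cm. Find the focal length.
1/f = 1/do + 1/di → f = 8.199 cm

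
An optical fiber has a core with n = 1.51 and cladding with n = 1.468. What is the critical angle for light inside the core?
θc = arcsin(n_cladding/n_core) = 76.45°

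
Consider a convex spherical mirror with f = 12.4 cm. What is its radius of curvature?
R = 2|f| = 24.8 cm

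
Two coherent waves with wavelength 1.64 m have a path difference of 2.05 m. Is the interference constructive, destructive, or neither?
neither (partial) — path difference = 1.25λ, neither a whole number of wavelengths nor an odd multiple of λ/2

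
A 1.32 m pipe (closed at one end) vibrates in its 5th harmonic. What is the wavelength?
λₙ = 4L/n = 1.056 m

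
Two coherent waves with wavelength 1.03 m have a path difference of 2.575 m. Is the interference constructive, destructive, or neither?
destructive — path difference = 2.5λ, an odd multiple of λ/2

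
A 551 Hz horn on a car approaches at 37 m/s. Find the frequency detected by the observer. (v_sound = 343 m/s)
f_obs = f·v/(v − v_s) = 617.6 Hz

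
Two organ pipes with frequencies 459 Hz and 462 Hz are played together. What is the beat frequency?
3 Hz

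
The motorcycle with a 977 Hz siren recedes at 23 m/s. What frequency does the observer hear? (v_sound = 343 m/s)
f_obs = f·v/(v + v_s) = 915.6 Hz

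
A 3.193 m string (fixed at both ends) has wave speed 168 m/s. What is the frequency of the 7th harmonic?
fₙ = nv/(2L) = 184.2 Hz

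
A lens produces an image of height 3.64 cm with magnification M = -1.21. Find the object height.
ho = |hi|/|M| = 3.008 cm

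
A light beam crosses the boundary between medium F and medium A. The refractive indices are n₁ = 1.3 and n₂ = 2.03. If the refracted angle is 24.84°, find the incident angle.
sin θ₁ = (n₂/n₁)·sin θ₂ → θ₁ = 40.99°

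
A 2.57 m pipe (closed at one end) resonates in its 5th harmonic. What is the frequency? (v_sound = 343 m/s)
fₙ = nv/(4L) = 166.8 Hz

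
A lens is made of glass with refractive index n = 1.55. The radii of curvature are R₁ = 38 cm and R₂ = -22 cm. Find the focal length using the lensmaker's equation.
1/f = (n − 1)(1/R₁ − 1/R₂) → f = 25.33 cm (converging lens)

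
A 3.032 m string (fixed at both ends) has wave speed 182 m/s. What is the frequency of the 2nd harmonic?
fₙ = nv/(2L) = 60.03 Hz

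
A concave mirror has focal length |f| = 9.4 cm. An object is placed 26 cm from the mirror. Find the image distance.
f = +9.4 cm (concave); 1/di = 1/f − 1/do → di = 14.72 cm (real image, in front of mirror)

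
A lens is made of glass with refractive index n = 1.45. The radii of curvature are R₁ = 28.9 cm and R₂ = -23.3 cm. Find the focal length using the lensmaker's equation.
1/f = (n − 1)(1/R₁ − 1/R₂) → f = 28.67 cm (converging lens)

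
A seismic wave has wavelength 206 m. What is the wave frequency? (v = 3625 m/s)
f = v/λ = 17.6 Hz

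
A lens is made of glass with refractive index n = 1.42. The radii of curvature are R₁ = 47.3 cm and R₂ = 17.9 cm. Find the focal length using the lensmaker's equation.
1/f = (n − 1)(1/R₁ − 1/R₂) → f = -68.57 cm (diverging lens)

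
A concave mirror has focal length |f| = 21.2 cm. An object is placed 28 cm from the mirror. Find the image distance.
f = +21.2 cm (concave); 1/di = 1/f − 1/do → di = 87.29 cm (real image, in front of mirror)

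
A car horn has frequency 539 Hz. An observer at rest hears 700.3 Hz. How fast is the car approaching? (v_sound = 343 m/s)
v_s = v·(1 − f/f_obs) = 79 m/s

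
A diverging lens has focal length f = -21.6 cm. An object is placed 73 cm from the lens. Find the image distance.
1/di = 1/f − 1/do → di = -16.67 cm (virtual image)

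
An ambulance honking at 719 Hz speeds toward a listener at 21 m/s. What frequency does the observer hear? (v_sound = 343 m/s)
f_obs = f·v/(v − v_s) = 765.9 Hz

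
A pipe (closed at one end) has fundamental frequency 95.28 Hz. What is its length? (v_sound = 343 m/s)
L = v/(4f₁) = 0.9 m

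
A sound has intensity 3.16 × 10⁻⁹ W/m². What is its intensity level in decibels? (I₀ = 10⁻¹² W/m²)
β = 10·log₁₀(I/I₀) = 35 dB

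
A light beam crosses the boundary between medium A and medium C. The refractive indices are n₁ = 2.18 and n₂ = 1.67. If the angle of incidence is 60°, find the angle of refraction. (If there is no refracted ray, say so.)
sin θ₂ = (n₁/n₂)·sin θ₁ = 1.131 > 1, so there is no refracted ray — the light undergoes total internal reflection.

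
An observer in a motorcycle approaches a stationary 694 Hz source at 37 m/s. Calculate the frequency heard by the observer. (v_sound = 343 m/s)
f_obs = f·(v + v_o)/v = 768.9 Hz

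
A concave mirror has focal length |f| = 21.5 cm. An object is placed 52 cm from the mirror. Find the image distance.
f = +21.5 cm (concave); 1/di = 1/f − 1/do → di = 36.66 cm (real image, in front of mirror)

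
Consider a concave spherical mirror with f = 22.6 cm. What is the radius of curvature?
R = 2|f| = 45.2 cm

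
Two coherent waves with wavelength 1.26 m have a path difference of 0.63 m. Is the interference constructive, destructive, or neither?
destructive — path difference = 0.5λ, an odd multiple of λ/2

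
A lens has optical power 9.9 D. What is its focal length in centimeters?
f = 1/P = 10.1 cm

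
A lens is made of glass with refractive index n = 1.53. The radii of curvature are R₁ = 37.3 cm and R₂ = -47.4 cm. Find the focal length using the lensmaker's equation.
1/f = (n − 1)(1/R₁ − 1/R₂) → f = 39.38 cm (converging lens)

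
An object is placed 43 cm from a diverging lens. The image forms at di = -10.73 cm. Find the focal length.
1/f = 1/do + 1/di → f = -14.3 cm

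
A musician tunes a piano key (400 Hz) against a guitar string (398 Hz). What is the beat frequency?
2 Hz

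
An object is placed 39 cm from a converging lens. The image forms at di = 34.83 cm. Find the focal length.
1/f = 1/do + 1/di → f = 18.4 cm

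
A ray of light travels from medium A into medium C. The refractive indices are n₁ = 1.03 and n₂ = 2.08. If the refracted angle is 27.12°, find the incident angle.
sin θ₁ = (n₂/n₁)·sin θ₂ → θ₁ = 67.01°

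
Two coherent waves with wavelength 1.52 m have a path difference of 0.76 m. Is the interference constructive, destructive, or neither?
destructive — path difference = 0.5λ, an odd multiple of λ/2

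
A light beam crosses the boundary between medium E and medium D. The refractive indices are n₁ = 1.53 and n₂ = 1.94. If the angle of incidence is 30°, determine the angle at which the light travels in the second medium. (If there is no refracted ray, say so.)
sin θ₂ = (n₁/n₂)·sin θ₁ = 0.3943 → θ₂ = 23.22°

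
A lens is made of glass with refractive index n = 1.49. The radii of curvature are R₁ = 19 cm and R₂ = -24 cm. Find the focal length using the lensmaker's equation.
1/f = (n − 1)(1/R₁ − 1/R₂) → f = 21.64 cm (converging lens)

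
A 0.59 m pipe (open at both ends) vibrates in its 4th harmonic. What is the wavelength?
λₙ = 2L/n = 0.295 m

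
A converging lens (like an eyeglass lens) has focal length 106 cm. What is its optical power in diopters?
P = 1/f = 0.9434 D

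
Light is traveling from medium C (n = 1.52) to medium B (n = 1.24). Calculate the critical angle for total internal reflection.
θc = arcsin(n₂/n₁) = 54.67°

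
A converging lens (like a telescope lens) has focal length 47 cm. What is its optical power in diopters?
P = 1/f = 2.128 D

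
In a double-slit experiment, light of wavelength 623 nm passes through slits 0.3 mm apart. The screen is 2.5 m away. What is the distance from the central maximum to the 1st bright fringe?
y = mλL/d = 5.192 mm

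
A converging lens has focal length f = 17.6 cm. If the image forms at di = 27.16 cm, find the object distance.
1/do = 1/f − 1/di → do = 50 cm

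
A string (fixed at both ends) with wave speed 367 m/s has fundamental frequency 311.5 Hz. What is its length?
L = v/(2f₁) = 0.5891 m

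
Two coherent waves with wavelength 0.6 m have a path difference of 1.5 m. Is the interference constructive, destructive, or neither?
destructive — path difference = 2.5λ, an odd multiple of λ/2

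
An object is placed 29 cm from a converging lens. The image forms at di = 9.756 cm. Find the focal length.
1/f = 1/do + 1/di → f = 7.3 cm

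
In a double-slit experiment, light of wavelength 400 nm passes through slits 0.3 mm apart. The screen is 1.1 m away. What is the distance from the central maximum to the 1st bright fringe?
y = mλL/d = 1.467 mm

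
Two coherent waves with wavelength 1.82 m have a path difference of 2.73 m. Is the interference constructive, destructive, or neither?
destructive — path difference = 1.5λ, an odd multiple of λ/2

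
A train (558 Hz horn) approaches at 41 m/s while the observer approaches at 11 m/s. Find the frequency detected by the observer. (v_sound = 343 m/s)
f_obs = f·(v + v_o)/(v − v_s) = 654.1 Hz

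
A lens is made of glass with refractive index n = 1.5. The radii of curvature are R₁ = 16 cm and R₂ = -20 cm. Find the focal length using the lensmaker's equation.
1/f = (n − 1)(1/R₁ − 1/R₂) → f = 17.78 cm (converging lens)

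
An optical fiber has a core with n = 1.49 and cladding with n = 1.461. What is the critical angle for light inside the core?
θc = arcsin(n_cladding/n_core) = 78.68°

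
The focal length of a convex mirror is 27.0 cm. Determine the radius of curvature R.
R = 2|f| = 54 cm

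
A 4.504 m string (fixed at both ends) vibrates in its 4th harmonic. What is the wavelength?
λₙ = 2L/n = 2.252 m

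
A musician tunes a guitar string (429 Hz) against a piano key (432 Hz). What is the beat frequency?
3 Hz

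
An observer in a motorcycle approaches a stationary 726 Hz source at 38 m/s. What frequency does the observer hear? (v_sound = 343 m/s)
f_obs = f·(v + v_o)/v = 806.4 Hz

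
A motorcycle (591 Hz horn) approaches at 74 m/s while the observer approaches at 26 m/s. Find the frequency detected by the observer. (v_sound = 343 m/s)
f_obs = f·(v + v_o)/(v − v_s) = 810.7 Hz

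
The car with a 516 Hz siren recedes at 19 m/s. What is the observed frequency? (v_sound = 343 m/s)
f_obs = f·v/(v + v_s) = 488.9 Hz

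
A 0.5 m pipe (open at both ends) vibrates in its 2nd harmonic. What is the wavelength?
λₙ = 2L/n = 0.5 m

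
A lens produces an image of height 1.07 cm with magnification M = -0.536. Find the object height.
ho = |hi|/|M| = 1.996 cm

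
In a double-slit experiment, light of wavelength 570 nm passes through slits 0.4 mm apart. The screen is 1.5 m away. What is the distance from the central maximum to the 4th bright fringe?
y = mλL/d = 8.55 mm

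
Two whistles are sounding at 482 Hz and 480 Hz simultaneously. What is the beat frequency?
2 Hz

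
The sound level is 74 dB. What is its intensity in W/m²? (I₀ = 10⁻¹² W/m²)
I = I₀·10^(β/10) = 2.51 × 10⁻⁵ W/m²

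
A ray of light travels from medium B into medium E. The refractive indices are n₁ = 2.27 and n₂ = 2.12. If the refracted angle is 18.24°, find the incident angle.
sin θ₁ = (n₂/n₁)·sin θ₂ → θ₁ = 17°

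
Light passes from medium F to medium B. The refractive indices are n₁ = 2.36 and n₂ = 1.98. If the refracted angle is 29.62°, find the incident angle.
sin θ₁ = (n₂/n₁)·sin θ₂ → θ₁ = 24.5°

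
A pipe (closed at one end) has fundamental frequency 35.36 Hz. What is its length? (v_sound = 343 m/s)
L = v/(4f₁) = 2.425 m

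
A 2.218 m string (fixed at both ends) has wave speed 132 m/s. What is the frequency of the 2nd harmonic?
fₙ = nv/(2L) = 59.51 Hz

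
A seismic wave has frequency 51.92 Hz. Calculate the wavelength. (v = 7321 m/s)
λ = v/f = 141 m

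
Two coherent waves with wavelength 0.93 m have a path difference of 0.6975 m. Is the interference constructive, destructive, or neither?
neither (partial) — path difference = 0.75λ, neither a whole number of wavelengths nor an odd multiple of λ/2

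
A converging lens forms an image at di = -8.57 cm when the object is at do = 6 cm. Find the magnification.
M = −di/do = 1.428 (upright image)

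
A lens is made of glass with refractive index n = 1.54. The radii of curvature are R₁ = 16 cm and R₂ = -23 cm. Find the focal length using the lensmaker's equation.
1/f = (n − 1)(1/R₁ − 1/R₂) → f = 17.47 cm (converging lens)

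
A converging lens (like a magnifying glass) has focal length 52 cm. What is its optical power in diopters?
P = 1/f = 1.923 D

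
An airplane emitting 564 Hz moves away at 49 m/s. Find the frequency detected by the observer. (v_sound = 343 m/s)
f_obs = f·v/(v + v_s) = 493.5 Hz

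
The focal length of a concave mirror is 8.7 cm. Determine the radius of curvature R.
R = 2|f| = 17.4 cm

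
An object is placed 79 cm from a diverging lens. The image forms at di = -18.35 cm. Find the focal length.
1/f = 1/do + 1/di → f = -23.9 cm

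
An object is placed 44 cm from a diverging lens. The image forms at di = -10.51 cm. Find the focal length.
1/f = 1/do + 1/di → f = -13.81 cm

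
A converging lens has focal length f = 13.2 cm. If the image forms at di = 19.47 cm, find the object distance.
1/do = 1/f − 1/di → do = 40.99 cm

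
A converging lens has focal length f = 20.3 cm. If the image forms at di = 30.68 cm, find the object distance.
1/do = 1/f − 1/di → do = 60 cm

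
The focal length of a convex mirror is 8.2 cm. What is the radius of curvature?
R = 2|f| = 16.4 cm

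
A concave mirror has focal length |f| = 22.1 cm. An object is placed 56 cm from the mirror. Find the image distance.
f = +22.1 cm (concave); 1/di = 1/f − 1/do → di = 36.51 cm (real image, in front of mirror)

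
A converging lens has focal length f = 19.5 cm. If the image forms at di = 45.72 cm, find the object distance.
1/do = 1/f − 1/di → do = 34 cm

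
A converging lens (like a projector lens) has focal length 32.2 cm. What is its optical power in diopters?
P = 1/f = 3.106 D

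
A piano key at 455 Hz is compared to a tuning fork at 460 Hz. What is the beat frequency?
5 Hz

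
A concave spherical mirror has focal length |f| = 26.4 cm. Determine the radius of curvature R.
R = 2|f| = 52.8 cm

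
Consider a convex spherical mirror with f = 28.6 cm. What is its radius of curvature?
R = 2|f| = 57.2 cm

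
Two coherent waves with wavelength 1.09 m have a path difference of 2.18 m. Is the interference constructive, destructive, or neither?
constructive — path difference = 2λ, a whole number of wavelengths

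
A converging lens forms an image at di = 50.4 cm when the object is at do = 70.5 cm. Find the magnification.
M = −di/do = -0.7149 (inverted image)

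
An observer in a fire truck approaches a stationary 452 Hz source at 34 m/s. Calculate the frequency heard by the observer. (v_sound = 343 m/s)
f_obs = f·(v + v_o)/v = 496.8 Hz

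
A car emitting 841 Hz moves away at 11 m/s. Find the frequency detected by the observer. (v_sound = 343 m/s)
f_obs = f·v/(v + v_s) = 814.9 Hz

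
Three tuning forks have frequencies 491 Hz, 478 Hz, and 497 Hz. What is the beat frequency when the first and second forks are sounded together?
13 Hz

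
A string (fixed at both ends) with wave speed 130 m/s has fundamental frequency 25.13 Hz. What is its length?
L = v/(2f₁) = 2.587 m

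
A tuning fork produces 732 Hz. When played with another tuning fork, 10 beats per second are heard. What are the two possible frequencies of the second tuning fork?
f₂ = 732 ± 10 Hz → 742 Hz or 722 Hz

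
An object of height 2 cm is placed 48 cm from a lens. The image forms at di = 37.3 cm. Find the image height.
hi = (-di/do) × ho = -1.554 cm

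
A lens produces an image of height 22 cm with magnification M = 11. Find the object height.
ho = |hi|/|M| = 2 cm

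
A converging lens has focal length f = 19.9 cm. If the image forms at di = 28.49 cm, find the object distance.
1/do = 1/f − 1/di → do = 66 cm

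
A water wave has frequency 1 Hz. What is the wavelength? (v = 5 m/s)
λ = v/f = 5 m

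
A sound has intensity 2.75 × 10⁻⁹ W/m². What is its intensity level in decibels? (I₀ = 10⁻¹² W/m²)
β = 10·log₁₀(I/I₀) = 34.39 dB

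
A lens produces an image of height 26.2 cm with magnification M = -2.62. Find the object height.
ho = |hi|/|M| = 10 cm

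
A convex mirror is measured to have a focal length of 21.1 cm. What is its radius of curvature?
R = 2|f| = 42.2 cm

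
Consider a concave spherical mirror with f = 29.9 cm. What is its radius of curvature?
R = 2|f| = 59.8 cm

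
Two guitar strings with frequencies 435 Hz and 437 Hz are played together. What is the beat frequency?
2 Hz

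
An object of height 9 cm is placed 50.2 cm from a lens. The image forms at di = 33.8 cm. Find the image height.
hi = (-di/do) × ho = -6.06 cm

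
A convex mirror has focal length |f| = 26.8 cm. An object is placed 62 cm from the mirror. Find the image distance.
f = −26.8 cm (convex); 1/di = 1/f − 1/do → di = -18.71 cm (virtual image, behind mirror)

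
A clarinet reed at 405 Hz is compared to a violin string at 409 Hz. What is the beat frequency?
4 Hz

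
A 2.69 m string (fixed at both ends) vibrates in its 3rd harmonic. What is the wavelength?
λₙ = 2L/n = 1.793 m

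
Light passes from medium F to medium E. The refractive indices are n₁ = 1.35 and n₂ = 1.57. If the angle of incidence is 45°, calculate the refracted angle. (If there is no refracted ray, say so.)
sin θ₂ = (n₁/n₂)·sin θ₁ = 0.608 → θ₂ = 37.45°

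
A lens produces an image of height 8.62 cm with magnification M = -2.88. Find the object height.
ho = |hi|/|M| = 2.993 cm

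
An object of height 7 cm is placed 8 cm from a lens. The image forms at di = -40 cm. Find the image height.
hi = (-di/do) × ho = 35 cm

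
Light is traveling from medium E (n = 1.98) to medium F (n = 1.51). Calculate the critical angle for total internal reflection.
θc = arcsin(n₂/n₁) = 49.7°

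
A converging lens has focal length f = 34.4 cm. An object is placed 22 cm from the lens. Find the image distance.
1/di = 1/f − 1/do → di = -61.03 cm (virtual image)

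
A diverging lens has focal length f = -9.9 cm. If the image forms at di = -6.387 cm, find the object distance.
1/do = 1/f − 1/di → do = 18 cm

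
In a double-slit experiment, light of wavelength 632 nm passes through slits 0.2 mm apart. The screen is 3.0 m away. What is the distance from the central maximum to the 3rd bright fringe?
y = mλL/d = 28.44 mm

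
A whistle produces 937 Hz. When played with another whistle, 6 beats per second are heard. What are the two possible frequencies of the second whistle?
f₂ = 937 ± 6 Hz → 943 Hz or 931 Hz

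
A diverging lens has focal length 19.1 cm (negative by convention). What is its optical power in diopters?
P = 1/f = -5.236 D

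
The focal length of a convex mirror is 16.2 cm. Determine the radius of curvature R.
R = 2|f| = 32.4 cm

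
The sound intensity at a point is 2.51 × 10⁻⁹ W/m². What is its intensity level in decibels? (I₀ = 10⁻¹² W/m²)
β = 10·log₁₀(I/I₀) = 34 dB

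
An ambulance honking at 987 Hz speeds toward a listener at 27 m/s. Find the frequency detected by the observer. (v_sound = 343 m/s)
f_obs = f·v/(v − v_s) = 1071 Hz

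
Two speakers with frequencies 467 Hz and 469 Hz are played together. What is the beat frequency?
2 Hz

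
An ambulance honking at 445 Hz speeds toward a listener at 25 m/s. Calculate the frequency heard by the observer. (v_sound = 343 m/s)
f_obs = f·v/(v − v_s) = 480 Hz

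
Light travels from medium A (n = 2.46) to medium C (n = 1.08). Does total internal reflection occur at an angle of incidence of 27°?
θc = arcsin(n₂/n₁) = 26.04°; 27° > θc, so yes — total internal reflection.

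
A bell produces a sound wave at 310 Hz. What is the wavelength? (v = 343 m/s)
λ = v/f = 1.106 m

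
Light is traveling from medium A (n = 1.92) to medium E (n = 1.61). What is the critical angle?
θc = arcsin(n₂/n₁) = 56.99°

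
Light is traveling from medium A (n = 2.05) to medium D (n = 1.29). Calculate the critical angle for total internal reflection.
θc = arcsin(n₂/n₁) = 39°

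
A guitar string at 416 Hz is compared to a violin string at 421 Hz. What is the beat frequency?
5 Hz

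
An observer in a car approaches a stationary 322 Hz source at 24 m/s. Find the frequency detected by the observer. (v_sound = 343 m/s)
f_obs = f·(v + v_o)/v = 344.5 Hz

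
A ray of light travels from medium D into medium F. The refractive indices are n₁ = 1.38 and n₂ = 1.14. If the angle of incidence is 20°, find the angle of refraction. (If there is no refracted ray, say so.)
sin θ₂ = (n₁/n₂)·sin θ₁ = 0.414 → θ₂ = 24.46°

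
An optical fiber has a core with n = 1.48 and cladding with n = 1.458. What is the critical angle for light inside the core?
θc = arcsin(n_cladding/n_core) = 80.11°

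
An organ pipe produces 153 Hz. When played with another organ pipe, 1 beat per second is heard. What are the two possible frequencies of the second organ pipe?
f₂ = 153 ± 1 Hz → 154 Hz or 152 Hz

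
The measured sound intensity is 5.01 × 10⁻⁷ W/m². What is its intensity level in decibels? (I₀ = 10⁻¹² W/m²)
β = 10·log₁₀(I/I₀) = 57 dB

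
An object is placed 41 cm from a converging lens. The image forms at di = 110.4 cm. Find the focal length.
1/f = 1/do + 1/di → f = 29.9 cm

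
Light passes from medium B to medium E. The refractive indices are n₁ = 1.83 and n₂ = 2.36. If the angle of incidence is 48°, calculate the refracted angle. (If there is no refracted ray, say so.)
sin θ₂ = (n₁/n₂)·sin θ₁ = 0.5763 → θ₂ = 35.19°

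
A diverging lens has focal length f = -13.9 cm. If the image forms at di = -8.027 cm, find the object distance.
1/do = 1/f − 1/di → do = 19 cm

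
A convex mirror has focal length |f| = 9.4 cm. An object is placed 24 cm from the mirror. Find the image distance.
f = −9.4 cm (convex); 1/di = 1/f − 1/do → di = -6.754 cm (virtual image, behind mirror)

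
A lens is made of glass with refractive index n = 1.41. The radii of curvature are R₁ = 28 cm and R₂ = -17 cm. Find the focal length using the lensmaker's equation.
1/f = (n − 1)(1/R₁ − 1/R₂) → f = 25.8 cm (converging lens)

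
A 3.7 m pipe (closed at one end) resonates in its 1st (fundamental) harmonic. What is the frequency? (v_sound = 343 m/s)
fₙ = nv/(4L) = 23.18 Hz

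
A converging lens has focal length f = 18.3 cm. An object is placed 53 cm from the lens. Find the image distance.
1/di = 1/f − 1/do → di = 27.95 cm (real image)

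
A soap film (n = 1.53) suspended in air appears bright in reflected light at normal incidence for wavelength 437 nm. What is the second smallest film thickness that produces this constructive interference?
2nt = (m − ½)λ with m = 2 → t = (m − ½)λ/(2n) = 214.2 nm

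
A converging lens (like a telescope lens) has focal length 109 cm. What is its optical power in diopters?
P = 1/f = 0.9174 D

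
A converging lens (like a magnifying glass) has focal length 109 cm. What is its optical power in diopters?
P = 1/f = 0.9174 D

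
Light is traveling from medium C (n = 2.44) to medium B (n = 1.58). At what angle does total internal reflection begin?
θc = arcsin(n₂/n₁) = 40.36°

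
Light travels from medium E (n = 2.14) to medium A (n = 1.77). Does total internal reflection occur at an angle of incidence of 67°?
θc = arcsin(n₂/n₁) = 55.8°; 67° > θc, so yes — total internal reflection.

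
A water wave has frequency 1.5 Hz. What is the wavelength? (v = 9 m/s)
λ = v/f = 6 m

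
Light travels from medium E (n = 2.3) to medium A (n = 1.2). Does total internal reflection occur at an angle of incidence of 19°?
θc = arcsin(n₂/n₁) = 31.45°; 19° < θc, so no — the ray refracts.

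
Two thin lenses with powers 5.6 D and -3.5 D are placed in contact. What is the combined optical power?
P_total = P₁ + P₂ = 2.1 D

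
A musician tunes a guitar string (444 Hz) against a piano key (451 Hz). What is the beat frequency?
7 Hz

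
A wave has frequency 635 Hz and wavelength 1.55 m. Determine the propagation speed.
v = fλ = 984.2 m/s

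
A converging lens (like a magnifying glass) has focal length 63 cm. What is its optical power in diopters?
P = 1/f = 1.587 D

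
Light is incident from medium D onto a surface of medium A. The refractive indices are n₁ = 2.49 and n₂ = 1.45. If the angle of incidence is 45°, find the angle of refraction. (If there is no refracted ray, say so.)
sin θ₂ = (n₁/n₂)·sin θ₁ = 1.214 > 1, so there is no refracted ray — the light undergoes total internal reflection.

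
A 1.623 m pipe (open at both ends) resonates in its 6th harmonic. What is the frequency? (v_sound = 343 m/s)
fₙ = nv/(2L) = 634 Hz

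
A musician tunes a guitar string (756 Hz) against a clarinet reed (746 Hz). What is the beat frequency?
10 Hz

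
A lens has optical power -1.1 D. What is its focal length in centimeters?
f = 1/P = -90.91 cm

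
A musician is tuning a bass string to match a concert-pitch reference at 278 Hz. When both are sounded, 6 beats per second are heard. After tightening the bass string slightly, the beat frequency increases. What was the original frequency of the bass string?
284 Hz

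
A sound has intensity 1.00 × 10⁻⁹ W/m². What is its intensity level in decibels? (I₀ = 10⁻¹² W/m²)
β = 10·log₁₀(I/I₀) = 30 dB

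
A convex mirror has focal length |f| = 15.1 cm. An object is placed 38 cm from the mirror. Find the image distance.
f = −15.1 cm (convex); 1/di = 1/f − 1/do → di = -10.81 cm (virtual image, behind mirror)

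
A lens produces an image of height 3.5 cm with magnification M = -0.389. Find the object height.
ho = |hi|/|M| = 8.997 cm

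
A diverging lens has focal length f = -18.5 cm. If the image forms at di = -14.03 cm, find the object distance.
1/do = 1/f − 1/di → do = 58.07 cm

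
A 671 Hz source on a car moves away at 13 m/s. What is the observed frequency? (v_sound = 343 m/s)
f_obs = f·v/(v + v_s) = 646.5 Hz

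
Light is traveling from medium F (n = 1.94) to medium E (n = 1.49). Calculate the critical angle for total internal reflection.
θc = arcsin(n₂/n₁) = 50.18°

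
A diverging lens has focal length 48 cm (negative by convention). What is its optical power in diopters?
P = 1/f = -2.083 D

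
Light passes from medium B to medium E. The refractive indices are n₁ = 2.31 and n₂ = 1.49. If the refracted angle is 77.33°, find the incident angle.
sin θ₁ = (n₂/n₁)·sin θ₂ → θ₁ = 39°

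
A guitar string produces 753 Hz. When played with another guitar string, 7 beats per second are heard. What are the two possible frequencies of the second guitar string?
f₂ = 753 ± 7 Hz → 760 Hz or 746 Hz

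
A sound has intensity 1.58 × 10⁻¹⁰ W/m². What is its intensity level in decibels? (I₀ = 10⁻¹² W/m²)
β = 10·log₁₀(I/I₀) = 21.99 dB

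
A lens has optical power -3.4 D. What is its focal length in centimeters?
f = 1/P = -29.41 cm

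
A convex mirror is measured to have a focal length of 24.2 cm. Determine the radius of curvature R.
R = 2|f| = 48.4 cm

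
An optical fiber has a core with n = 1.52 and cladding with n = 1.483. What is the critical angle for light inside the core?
θc = arcsin(n_cladding/n_core) = 77.33°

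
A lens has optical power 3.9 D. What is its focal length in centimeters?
f = 1/P = 25.64 cm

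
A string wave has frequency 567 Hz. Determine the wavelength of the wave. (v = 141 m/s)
λ = v/f = 0.2487 m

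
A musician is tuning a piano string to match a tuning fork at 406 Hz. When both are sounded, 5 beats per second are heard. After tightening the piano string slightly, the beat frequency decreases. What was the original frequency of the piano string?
401 Hz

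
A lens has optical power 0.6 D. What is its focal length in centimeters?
f = 1/P = 166.7 cm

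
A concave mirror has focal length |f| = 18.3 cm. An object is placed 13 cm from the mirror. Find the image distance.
f = +18.3 cm (concave); 1/di = 1/f − 1/do → di = -44.89 cm (virtual image, behind mirror)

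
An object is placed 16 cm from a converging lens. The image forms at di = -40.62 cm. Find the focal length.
1/f = 1/do + 1/di → f = 26.4 cm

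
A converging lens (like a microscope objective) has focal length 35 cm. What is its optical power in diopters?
P = 1/f = 2.857 D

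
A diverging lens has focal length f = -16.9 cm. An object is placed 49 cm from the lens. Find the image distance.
1/di = 1/f − 1/do → di = -12.57 cm (virtual image)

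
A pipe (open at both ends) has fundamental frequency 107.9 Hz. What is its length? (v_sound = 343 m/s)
L = v/(2f₁) = 1.589 m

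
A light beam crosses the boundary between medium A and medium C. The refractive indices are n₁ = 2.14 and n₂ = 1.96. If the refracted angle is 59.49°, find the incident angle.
sin θ₁ = (n₂/n₁)·sin θ₂ → θ₁ = 52.1°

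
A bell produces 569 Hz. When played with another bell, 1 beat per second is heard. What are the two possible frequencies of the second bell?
f₂ = 569 ± 1 Hz → 570 Hz or 568 Hz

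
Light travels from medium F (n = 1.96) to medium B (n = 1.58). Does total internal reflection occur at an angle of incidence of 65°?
θc = arcsin(n₂/n₁) = 53.72°; 65° > θc, so yes — total internal reflection.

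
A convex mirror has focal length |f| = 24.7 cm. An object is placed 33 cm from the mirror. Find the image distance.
f = −24.7 cm (convex); 1/di = 1/f − 1/do → di = -14.13 cm (virtual image, behind mirror)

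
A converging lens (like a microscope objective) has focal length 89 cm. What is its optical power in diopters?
P = 1/f = 1.124 D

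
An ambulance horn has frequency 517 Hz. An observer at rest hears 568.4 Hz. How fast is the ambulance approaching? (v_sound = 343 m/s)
v_s = v·(1 − f/f_obs) = 31.02 m/s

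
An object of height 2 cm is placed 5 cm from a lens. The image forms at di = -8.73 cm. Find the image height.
hi = (-di/do) × ho = 3.492 cm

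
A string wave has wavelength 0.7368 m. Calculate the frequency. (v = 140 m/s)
f = v/λ = 190 Hz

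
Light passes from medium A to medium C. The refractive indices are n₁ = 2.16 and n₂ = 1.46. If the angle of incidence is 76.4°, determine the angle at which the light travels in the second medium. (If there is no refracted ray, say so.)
sin θ₂ = (n₁/n₂)·sin θ₁ = 1.438 > 1, so there is no refracted ray — the light undergoes total internal reflection.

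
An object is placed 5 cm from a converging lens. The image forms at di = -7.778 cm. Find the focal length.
1/f = 1/do + 1/di → f = 14 cm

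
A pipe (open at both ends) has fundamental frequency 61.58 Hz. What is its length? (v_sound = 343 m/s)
L = v/(2f₁) = 2.785 m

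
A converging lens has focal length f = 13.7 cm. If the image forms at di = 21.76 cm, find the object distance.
1/do = 1/f − 1/di → do = 36.99 cm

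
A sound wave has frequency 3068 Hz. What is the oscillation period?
T = 1/f = 3.259 × 10⁻⁴ s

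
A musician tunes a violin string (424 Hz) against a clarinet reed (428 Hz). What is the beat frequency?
4 Hz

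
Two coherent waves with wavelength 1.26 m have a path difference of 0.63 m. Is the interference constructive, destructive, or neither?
destructive — path difference = 0.5λ, an odd multiple of λ/2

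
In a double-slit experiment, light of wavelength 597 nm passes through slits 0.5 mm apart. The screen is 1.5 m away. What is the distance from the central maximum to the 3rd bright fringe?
y = mλL/d = 5.373 mm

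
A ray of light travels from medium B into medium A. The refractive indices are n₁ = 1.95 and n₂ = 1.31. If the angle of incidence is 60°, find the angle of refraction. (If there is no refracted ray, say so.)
sin θ₂ = (n₁/n₂)·sin θ₁ = 1.289 > 1, so there is no refracted ray — the light undergoes total internal reflection.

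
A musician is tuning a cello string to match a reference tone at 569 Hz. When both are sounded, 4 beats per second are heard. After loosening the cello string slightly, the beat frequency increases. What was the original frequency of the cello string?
565 Hz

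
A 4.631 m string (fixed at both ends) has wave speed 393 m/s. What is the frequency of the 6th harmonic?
fₙ = nv/(2L) = 254.6 Hz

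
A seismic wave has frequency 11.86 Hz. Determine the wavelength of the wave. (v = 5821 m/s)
λ = v/f = 490.8 m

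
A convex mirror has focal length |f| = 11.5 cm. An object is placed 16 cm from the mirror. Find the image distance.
f = −11.5 cm (convex); 1/di = 1/f − 1/do → di = -6.691 cm (virtual image, behind mirror)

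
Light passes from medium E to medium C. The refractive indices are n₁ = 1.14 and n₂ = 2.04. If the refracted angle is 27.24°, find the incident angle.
sin θ₁ = (n₂/n₁)·sin θ₂ → θ₁ = 54.99°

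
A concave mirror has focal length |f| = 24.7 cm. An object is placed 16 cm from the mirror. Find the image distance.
f = +24.7 cm (concave); 1/di = 1/f − 1/do → di = -45.43 cm (virtual image, behind mirror)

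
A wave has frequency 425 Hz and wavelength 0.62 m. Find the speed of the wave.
v = fλ = 263.5 m/s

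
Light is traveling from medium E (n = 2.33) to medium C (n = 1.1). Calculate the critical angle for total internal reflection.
θc = arcsin(n₂/n₁) = 28.17°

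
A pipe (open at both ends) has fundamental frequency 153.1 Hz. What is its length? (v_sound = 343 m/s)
L = v/(2f₁) = 1.12 m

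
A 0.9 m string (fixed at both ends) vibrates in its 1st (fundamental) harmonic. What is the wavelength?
λₙ = 2L/n = 1.8 m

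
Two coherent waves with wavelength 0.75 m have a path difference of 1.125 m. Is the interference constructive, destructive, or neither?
destructive — path difference = 1.5λ, an odd multiple of λ/2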